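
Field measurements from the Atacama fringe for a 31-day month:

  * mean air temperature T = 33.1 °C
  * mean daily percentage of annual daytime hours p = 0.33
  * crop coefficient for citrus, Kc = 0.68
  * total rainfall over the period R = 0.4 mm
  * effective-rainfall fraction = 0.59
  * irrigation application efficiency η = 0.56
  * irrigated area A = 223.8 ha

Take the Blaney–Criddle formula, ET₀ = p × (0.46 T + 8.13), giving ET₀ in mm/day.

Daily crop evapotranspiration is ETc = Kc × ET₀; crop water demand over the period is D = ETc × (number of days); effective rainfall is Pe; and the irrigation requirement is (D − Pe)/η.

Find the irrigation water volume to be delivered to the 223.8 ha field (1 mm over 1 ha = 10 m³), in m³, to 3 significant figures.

648000 m³

ET₀ = 0.33 × (0.46 × 33.1 + 8.13) = 0.33 × 23.356 = 7.7075 mm/d
ETc = Kc × ET₀ = 0.68 × 7.7075 = 5.2411 mm/d
Crop demand D = ETc × 31 d = 5.2411 × 31 = 162.474 mm
Pe = 0.59 × 0.4 = 0.236 mm
D − Pe = 162.474 − 0.236 = 162.238 mm
Gross irrigation = 162.238 / 0.56 = 289.711 mm
Volume = 289.711 mm × 223.8 ha × 10 = 648373.2 m³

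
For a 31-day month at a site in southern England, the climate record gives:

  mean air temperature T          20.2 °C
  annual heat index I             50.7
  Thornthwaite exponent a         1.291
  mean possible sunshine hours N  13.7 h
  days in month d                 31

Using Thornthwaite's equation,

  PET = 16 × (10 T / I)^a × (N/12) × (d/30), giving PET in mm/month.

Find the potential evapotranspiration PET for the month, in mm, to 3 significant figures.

10T/I = 10 × 20.2 / 50.7 = 3.9842
(10T/I)^a = 3.9842^1.291 = 5.9572
Uncorrected PET = 16 × 5.9572 = 95.315 mm
Correction = (N/12)(d/30) = (13.7/12)(31/30) = 1.1797
PET = 95.315 × 1.1797 = 112.443 mm/month

112 mm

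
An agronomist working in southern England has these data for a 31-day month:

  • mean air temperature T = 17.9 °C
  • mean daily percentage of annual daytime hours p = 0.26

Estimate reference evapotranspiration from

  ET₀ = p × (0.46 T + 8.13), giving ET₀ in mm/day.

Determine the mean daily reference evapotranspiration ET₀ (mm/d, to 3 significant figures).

4.25 mm/d

ET₀ = 0.26 × (0.46 × 17.9 + 8.13) = 0.26 × 16.364 = 4.2546 mm/d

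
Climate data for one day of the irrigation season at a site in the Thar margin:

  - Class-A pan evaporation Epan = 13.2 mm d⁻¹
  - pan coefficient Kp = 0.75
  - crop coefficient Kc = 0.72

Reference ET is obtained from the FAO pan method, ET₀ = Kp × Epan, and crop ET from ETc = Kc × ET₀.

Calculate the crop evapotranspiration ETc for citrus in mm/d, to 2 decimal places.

7.13 mm/d

ET₀ = 0.75 × 13.2 = 9.9000 mm/d
ETc = Kc × ET₀ = 0.72 × 9.9000 = 7.1280 mm/d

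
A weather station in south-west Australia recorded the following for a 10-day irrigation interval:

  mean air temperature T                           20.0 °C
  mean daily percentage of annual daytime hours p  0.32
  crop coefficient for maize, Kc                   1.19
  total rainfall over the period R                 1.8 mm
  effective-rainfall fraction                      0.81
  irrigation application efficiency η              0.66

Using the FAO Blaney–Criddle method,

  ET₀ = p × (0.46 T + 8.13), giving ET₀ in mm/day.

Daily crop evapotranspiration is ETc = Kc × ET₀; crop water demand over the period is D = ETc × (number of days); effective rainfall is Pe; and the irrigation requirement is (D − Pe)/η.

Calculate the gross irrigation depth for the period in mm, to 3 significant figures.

ET₀ = 0.32 × (0.46 × 20.0 + 8.13) = 0.32 × 17.330 = 5.5456 mm/d
ETc = Kc × ET₀ = 1.19 × 5.5456 = 6.5993 mm/d
Crop demand D = ETc × 10 d = 6.5993 × 10 = 65.993 mm
Pe = 0.81 × 1.8 = 1.458 mm
D − Pe = 65.993 − 1.458 = 64.535 mm
Gross irrigation = 64.535 / 0.66 = 97.780 mm

97.8 mm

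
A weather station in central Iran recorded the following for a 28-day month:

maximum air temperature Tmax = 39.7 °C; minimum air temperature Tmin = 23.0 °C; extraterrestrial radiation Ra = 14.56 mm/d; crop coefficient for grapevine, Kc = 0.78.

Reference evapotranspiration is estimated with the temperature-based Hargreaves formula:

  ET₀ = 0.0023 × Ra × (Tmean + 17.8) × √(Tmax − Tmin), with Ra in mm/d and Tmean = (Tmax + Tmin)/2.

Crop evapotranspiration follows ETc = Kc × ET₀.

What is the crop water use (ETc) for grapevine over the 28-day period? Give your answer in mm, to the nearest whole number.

147 mm

Tmean = (39.7 + 23.0)/2 = 31.35 °C
ET₀ = 0.0023 × 14.56 × (31.35 + 17.8) × √16.7 = 0.0023 × 14.56 × 49.15 × 4.0866 = 6.7263 mm/d
ETc = Kc × ET₀ = 0.78 × 6.7263 = 5.2465 mm/d
Over 28 days: 5.2465 × 28 = 146.902 mm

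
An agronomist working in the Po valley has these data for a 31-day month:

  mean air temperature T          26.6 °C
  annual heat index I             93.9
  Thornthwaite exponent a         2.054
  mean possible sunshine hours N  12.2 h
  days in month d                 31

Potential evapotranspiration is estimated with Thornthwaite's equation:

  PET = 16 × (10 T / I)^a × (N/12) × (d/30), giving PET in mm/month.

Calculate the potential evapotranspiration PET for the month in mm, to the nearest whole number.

10T/I = 10 × 26.6 / 93.9 = 2.8328
(10T/I)^a = 2.8328^2.054 = 8.4889
Uncorrected PET = 16 × 8.4889 = 135.822 mm
Correction = (N/12)(d/30) = (12.2/12)(31/30) = 1.0506
PET = 135.822 × 1.0506 = 142.695 mm/month

143 mm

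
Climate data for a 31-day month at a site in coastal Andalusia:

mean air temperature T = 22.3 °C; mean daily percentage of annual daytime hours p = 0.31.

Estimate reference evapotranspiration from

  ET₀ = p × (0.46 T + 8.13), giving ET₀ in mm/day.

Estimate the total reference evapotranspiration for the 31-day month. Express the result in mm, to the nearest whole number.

ET₀ = 0.31 × (0.46 × 22.3 + 8.13) = 0.31 × 18.388 = 5.7003 mm/d
Monthly total = 5.7003 × 31 = 176.709 mm

177 mm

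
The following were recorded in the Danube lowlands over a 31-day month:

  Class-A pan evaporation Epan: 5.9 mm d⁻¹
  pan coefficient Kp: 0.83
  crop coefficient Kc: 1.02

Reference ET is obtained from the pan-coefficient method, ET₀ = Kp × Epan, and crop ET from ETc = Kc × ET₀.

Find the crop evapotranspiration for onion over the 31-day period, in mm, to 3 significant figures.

155 mm

ET₀ = 0.83 × 5.9 = 4.8970 mm/d
ETc = Kc × ET₀ = 1.02 × 4.8970 = 4.9949 mm/d
Over 31 days: 4.9949 × 31 = 154.842 mm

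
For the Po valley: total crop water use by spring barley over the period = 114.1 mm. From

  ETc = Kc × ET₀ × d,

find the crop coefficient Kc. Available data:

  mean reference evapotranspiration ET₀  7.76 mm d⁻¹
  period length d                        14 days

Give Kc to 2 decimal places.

ETc = Kc × ET₀ × d  ⇒  Kc = ETc / (ET₀ × d)
Kc = 114.1 / (7.76 × 14) = 114.1 / 108.64 = 1.0503

1.05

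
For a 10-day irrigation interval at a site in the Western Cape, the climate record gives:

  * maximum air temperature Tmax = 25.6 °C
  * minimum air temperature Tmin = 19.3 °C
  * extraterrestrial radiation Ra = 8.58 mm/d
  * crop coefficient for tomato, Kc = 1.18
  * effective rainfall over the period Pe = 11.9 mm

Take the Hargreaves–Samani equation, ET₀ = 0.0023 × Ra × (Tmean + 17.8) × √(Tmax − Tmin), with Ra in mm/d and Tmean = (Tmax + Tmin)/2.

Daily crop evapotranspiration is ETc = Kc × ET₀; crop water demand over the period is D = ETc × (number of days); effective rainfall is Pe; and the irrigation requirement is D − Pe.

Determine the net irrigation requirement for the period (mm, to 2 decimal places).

Tmean = (25.6 + 19.3)/2 = 22.45 °C
ET₀ = 0.0023 × 8.58 × (22.45 + 17.8) × √6.3 = 0.0023 × 8.58 × 40.25 × 2.5100 = 1.9937 mm/d
ETc = Kc × ET₀ = 1.18 × 1.9937 = 2.3526 mm/d
Crop demand D = ETc × 10 d = 2.3526 × 10 = 23.526 mm
D − Pe = 23.526 − 11.9 = 11.626 mm

11.63 mm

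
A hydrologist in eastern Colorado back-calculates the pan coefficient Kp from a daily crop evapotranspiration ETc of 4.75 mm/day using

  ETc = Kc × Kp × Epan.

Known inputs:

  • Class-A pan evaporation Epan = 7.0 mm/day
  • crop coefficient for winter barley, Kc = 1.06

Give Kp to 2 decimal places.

0.64

ETc = Kc × Kp × Epan  ⇒  Kp = ETc / (Kc × Epan)
Kp = 4.75 / (1.06 × 7.0) = 4.75 / 7.420 = 0.6402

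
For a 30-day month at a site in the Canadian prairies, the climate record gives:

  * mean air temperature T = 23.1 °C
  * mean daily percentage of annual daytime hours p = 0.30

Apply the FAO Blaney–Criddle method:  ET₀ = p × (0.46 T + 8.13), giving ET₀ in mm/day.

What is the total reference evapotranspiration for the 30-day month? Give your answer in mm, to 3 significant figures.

169 mm

ET₀ = 0.30 × (0.46 × 23.1 + 8.13) = 0.30 × 18.756 = 5.6268 mm/d
Monthly total = 5.6268 × 30 = 168.804 mm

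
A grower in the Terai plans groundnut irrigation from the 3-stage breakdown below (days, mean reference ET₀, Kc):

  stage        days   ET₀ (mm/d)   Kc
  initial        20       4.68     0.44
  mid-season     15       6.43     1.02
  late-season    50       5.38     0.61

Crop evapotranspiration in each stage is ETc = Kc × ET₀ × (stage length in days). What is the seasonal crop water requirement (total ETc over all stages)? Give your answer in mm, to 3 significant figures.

initial: 0.44 × 4.68 × 20 = 41.18 mm
mid-season: 1.02 × 6.43 × 15 = 98.38 mm
late-season: 0.61 × 5.38 × 50 = 164.09 mm
Seasonal total = 303.65 mm

304 mm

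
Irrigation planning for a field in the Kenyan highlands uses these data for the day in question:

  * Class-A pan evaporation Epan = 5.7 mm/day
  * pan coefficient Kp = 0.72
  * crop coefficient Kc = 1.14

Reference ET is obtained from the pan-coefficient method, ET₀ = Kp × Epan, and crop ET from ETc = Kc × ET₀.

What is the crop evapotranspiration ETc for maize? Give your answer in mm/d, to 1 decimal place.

ET₀ = 0.72 × 5.7 = 4.1040 mm/d
ETc = Kc × ET₀ = 1.14 × 4.1040 = 4.6786 mm/d

4.7 mm/d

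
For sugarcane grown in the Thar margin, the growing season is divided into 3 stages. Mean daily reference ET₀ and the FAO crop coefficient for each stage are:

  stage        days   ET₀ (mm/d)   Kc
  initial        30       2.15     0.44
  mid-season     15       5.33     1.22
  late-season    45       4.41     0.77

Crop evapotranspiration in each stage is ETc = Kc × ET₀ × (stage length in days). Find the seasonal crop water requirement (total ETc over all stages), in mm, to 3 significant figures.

initial: 0.44 × 2.15 × 30 = 28.38 mm
mid-season: 1.22 × 5.33 × 15 = 97.54 mm
late-season: 0.77 × 4.41 × 45 = 152.81 mm
Seasonal total = 278.73 mm

279 mm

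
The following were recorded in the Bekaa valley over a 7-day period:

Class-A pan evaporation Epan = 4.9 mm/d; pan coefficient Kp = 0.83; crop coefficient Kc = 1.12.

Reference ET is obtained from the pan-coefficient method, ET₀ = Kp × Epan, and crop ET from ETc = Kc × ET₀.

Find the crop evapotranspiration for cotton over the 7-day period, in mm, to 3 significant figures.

ET₀ = 0.83 × 4.9 = 4.0670 mm/d
ETc = Kc × ET₀ = 1.12 × 4.0670 = 4.5550 mm/d
Over 7 days: 4.5550 × 7 = 31.885 mm

31.9 mm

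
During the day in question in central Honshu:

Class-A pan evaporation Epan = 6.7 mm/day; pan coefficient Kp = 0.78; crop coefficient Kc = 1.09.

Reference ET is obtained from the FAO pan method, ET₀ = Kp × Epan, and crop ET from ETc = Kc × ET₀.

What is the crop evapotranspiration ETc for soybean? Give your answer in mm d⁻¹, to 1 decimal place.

ET₀ = 0.78 × 6.7 = 5.2260 mm/d
ETc = Kc × ET₀ = 1.09 × 5.2260 = 5.6963 mm/d

5.7 mm d⁻¹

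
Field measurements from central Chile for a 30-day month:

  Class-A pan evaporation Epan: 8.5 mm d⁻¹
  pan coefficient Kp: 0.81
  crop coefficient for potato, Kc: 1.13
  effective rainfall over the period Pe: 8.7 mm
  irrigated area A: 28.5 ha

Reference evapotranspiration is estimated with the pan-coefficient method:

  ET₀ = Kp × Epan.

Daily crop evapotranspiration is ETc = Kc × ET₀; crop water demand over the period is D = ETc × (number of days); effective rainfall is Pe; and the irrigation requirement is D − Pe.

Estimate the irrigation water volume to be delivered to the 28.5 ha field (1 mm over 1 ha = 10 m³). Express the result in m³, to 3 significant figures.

64000 m³

ET₀ = 0.81 × 8.5 = 6.8850 mm/d
ETc = Kc × ET₀ = 1.13 × 6.8850 = 7.7801 mm/d
Crop demand D = ETc × 30 d = 7.7801 × 30 = 233.403 mm
D − Pe = 233.403 − 8.7 = 224.703 mm
Volume = 224.703 mm × 28.5 ha × 10 = 64040.4 m³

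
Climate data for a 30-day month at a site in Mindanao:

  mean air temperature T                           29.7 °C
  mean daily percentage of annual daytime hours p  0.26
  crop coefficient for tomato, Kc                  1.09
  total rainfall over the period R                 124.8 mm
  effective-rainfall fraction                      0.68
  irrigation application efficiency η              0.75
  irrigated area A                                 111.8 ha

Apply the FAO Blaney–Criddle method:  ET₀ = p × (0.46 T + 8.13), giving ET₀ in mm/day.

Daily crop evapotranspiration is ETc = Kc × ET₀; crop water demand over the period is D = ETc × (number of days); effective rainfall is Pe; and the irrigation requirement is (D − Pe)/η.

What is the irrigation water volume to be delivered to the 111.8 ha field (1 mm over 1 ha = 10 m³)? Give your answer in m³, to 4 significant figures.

ET₀ = 0.26 × (0.46 × 29.7 + 8.13) = 0.26 × 21.792 = 5.6659 mm/d
ETc = Kc × ET₀ = 1.09 × 5.6659 = 6.1758 mm/d
Crop demand D = ETc × 30 d = 6.1758 × 30 = 185.274 mm
Pe = 0.68 × 124.8 = 84.864 mm
D − Pe = 185.274 − 84.864 = 100.410 mm
Gross irrigation = 100.410 / 0.75 = 133.880 mm
Volume = 133.880 mm × 111.8 ha × 10 = 149677.8 m³

149700 m³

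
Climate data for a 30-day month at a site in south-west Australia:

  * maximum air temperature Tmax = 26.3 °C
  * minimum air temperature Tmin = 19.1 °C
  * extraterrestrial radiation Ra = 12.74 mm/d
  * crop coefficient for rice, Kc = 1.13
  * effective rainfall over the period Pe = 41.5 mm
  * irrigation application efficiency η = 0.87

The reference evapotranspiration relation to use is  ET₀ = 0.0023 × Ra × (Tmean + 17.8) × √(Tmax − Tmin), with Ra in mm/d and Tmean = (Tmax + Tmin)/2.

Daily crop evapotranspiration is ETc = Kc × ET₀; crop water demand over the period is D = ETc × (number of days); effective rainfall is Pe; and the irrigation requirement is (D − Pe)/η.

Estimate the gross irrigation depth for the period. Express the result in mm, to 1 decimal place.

76.4 mm

Tmean = (26.3 + 19.1)/2 = 22.70 °C
ET₀ = 0.0023 × 12.74 × (22.70 + 17.8) × √7.2 = 0.0023 × 12.74 × 40.50 × 2.6833 = 3.1844 mm/d
ETc = Kc × ET₀ = 1.13 × 3.1844 = 3.5984 mm/d
Crop demand D = ETc × 30 d = 3.5984 × 30 = 107.952 mm
D − Pe = 107.952 − 41.5 = 66.452 mm
Gross irrigation = 66.452 / 0.87 = 76.382 mm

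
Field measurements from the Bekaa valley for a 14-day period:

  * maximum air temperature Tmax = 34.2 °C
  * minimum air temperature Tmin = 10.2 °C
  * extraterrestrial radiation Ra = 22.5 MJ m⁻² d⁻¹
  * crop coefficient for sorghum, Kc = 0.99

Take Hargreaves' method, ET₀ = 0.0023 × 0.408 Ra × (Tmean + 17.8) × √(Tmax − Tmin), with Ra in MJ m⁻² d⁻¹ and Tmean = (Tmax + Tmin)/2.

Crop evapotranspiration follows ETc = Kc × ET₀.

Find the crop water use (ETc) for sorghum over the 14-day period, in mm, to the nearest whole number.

57 mm

Tmean = (34.2 + 10.2)/2 = 22.20 °C
0.408 Ra = 0.408 × 22.5 = 9.1800 mm/d equivalent
ET₀ = 0.0023 × 9.1800 × (22.20 + 17.8) × √24.0 = 0.0023 × 9.1800 × 40.00 × 4.8990 = 4.1375 mm/d
ETc = Kc × ET₀ = 0.99 × 4.1375 = 4.0961 mm/d
Over 14 days: 4.0961 × 14 = 57.345 mm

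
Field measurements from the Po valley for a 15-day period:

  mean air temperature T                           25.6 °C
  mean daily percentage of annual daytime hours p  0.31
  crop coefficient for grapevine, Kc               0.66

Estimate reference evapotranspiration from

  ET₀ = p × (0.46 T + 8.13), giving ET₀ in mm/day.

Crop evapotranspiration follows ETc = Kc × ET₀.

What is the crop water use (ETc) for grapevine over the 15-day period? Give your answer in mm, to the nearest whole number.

61 mm

ET₀ = 0.31 × (0.46 × 25.6 + 8.13) = 0.31 × 19.906 = 6.1709 mm/d
ETc = Kc × ET₀ = 0.66 × 6.1709 = 4.0728 mm/d
Over 15 days: 4.0728 × 15 = 61.092 mm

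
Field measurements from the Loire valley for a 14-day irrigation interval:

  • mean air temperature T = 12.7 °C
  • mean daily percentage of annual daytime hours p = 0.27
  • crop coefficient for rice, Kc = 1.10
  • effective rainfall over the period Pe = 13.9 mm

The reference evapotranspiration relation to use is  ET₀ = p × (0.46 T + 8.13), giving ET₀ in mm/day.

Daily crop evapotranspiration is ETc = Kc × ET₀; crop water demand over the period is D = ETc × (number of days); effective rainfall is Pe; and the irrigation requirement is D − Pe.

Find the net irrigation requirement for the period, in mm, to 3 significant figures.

ET₀ = 0.27 × (0.46 × 12.7 + 8.13) = 0.27 × 13.972 = 3.7724 mm/d
ETc = Kc × ET₀ = 1.10 × 3.7724 = 4.1496 mm/d
Crop demand D = ETc × 14 d = 4.1496 × 14 = 58.094 mm
D − Pe = 58.094 − 13.9 = 44.194 mm

44.2 mm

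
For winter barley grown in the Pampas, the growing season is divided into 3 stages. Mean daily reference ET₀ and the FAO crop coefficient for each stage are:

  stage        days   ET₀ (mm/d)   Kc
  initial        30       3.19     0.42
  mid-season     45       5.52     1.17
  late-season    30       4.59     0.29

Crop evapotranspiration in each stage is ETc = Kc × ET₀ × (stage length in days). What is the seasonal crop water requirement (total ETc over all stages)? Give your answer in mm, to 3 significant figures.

initial: 0.42 × 3.19 × 30 = 40.19 mm
mid-season: 1.17 × 5.52 × 45 = 290.63 mm
late-season: 0.29 × 4.59 × 30 = 39.93 mm
Seasonal total = 370.75 mm

371 mm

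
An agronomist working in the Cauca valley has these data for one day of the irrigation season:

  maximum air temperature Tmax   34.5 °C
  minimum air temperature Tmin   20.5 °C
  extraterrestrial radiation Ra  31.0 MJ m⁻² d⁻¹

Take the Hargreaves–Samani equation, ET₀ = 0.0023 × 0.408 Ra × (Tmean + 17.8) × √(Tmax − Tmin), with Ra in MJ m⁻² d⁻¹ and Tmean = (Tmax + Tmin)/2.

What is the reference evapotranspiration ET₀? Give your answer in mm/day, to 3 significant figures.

Tmean = (34.5 + 20.5)/2 = 27.50 °C
0.408 Ra = 0.408 × 31.0 = 12.6480 mm/d equivalent
ET₀ = 0.0023 × 12.6480 × (27.50 + 17.8) × √14.0 = 0.0023 × 12.6480 × 45.30 × 3.7417 = 4.9308 mm/d

4.93 mm/day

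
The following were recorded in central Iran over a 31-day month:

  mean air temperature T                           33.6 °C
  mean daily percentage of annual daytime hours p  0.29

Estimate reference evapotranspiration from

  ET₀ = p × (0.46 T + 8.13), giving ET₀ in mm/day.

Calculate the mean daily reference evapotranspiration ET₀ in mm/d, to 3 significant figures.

ET₀ = 0.29 × (0.46 × 33.6 + 8.13) = 0.29 × 23.586 = 6.8399 mm/d

6.84 mm/d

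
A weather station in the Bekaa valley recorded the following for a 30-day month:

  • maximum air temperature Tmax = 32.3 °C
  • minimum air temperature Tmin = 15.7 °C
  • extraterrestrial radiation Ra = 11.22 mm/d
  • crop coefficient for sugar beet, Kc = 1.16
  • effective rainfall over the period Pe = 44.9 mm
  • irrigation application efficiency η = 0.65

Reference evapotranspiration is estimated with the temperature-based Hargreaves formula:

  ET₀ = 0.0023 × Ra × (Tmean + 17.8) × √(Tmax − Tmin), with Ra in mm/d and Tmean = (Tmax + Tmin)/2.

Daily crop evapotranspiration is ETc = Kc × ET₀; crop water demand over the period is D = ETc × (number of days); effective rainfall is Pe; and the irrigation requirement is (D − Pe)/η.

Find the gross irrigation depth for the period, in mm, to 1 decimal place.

Tmean = (32.3 + 15.7)/2 = 24.00 °C
ET₀ = 0.0023 × 11.22 × (24.00 + 17.8) × √16.6 = 0.0023 × 11.22 × 41.80 × 4.0743 = 4.3949 mm/d
ETc = Kc × ET₀ = 1.16 × 4.3949 = 5.0981 mm/d
Crop demand D = ETc × 30 d = 5.0981 × 30 = 152.943 mm
D − Pe = 152.943 − 44.9 = 108.043 mm
Gross irrigation = 108.043 / 0.65 = 166.220 mm

166.2 mm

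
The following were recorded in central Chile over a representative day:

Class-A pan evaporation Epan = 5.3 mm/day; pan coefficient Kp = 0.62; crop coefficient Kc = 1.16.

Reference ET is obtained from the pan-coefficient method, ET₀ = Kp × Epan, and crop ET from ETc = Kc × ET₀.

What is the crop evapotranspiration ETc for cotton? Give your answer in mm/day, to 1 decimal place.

3.8 mm/day

ET₀ = 0.62 × 5.3 = 3.2860 mm/d
ETc = Kc × ET₀ = 1.16 × 3.2860 = 3.8118 mm/d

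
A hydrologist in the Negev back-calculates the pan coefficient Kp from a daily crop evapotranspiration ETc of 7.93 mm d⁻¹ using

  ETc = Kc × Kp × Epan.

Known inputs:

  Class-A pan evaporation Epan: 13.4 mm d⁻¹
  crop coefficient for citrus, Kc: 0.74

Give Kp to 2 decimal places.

0.80

ETc = Kc × Kp × Epan  ⇒  Kp = ETc / (Kc × Epan)
Kp = 7.93 / (0.74 × 13.4) = 7.93 / 9.916 = 0.7997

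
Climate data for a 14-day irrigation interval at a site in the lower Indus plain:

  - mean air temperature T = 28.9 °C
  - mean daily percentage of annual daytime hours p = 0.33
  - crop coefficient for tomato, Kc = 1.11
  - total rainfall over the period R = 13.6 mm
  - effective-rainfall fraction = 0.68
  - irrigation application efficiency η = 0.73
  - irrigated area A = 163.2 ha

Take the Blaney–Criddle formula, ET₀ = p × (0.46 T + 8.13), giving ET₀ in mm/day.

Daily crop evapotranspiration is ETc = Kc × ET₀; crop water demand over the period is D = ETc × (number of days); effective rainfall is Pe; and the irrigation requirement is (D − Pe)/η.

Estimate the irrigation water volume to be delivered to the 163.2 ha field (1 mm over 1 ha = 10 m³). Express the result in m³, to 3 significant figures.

ET₀ = 0.33 × (0.46 × 28.9 + 8.13) = 0.33 × 21.424 = 7.0699 mm/d
ETc = Kc × ET₀ = 1.11 × 7.0699 = 7.8476 mm/d
Crop demand D = ETc × 14 d = 7.8476 × 14 = 109.866 mm
Pe = 0.68 × 13.6 = 9.248 mm
D − Pe = 109.866 − 9.248 = 100.618 mm
Gross irrigation = 100.618 / 0.73 = 137.833 mm
Volume = 137.833 mm × 163.2 ha × 10 = 224943.5 m³

225000 m³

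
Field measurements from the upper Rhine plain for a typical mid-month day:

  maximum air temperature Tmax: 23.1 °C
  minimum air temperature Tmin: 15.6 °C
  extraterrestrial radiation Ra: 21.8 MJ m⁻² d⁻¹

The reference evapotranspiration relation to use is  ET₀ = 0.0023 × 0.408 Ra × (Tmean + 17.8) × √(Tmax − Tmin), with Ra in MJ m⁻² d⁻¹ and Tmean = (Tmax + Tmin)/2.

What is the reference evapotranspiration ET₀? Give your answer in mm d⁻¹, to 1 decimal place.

2.1 mm d⁻¹

Tmean = (23.1 + 15.6)/2 = 19.35 °C
0.408 Ra = 0.408 × 21.8 = 8.8944 mm/d equivalent
ET₀ = 0.0023 × 8.8944 × (19.35 + 17.8) × √7.5 = 0.0023 × 8.8944 × 37.15 × 2.7386 = 2.0813 mm/d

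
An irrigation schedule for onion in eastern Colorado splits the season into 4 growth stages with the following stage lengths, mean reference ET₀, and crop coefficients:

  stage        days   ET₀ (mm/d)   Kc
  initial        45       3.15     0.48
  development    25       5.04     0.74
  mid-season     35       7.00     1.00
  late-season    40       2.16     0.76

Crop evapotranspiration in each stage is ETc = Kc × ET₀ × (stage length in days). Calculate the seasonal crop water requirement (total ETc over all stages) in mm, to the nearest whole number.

initial: 0.48 × 3.15 × 45 = 68.04 mm
development: 0.74 × 5.04 × 25 = 93.24 mm
mid-season: 1.00 × 7.00 × 35 = 245.00 mm
late-season: 0.76 × 2.16 × 40 = 65.66 mm
Seasonal total = 471.94 mm

472 mm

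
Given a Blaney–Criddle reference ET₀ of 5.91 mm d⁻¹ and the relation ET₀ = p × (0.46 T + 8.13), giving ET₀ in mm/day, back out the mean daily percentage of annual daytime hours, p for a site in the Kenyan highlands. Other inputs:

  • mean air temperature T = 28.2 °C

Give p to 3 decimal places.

p = ET₀ / (0.46 T + 8.13) = 5.91 / (0.46 × 28.2 + 8.13) = 5.91 / 21.102 = 0.2801

0.280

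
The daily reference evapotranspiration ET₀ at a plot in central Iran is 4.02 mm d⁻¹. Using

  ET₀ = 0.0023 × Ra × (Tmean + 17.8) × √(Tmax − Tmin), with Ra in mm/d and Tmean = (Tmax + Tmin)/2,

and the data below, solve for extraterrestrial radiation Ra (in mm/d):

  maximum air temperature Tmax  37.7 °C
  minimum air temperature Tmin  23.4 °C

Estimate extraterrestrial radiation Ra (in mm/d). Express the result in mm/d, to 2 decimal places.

Tmean = 30.55 °C; √ΔT = 3.7815
Ra = ET₀ / [0.0023 × (Tmean+17.8) × √ΔT] = 4.02 / (0.0023 × 48.35 × 3.7815) = 9.560 mm/d

9.56 mm/d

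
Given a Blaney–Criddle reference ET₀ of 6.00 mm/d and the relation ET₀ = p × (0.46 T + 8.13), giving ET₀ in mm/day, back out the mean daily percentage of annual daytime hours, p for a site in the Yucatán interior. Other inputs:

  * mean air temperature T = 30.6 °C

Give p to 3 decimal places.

0.270

p = ET₀ / (0.46 T + 8.13) = 6.00 / (0.46 × 30.6 + 8.13) = 6.00 / 22.206 = 0.2702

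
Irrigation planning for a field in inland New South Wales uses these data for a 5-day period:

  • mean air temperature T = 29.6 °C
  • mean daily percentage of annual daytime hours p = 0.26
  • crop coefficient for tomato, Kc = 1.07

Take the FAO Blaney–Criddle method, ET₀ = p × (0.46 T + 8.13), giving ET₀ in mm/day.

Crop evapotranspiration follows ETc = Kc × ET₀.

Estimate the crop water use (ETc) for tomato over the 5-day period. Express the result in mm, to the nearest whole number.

ET₀ = 0.26 × (0.46 × 29.6 + 8.13) = 0.26 × 21.746 = 5.6540 mm/d
ETc = Kc × ET₀ = 1.07 × 5.6540 = 6.0498 mm/d
Over 5 days: 6.0498 × 5 = 30.249 mm

30 mm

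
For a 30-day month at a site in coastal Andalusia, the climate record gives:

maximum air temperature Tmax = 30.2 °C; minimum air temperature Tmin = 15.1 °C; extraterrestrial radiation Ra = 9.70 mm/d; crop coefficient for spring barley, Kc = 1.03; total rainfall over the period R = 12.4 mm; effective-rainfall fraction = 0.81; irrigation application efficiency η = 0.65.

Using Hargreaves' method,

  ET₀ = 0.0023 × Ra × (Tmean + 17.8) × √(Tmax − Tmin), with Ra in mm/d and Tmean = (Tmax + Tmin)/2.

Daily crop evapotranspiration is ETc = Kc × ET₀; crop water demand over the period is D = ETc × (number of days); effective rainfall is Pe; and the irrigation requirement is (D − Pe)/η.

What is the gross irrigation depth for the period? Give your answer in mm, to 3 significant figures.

151 mm

Tmean = (30.2 + 15.1)/2 = 22.65 °C
ET₀ = 0.0023 × 9.70 × (22.65 + 17.8) × √15.1 = 0.0023 × 9.70 × 40.45 × 3.8859 = 3.5068 mm/d
ETc = Kc × ET₀ = 1.03 × 3.5068 = 3.6120 mm/d
Crop demand D = ETc × 30 d = 3.6120 × 30 = 108.360 mm
Pe = 0.81 × 12.4 = 10.044 mm
D − Pe = 108.360 − 10.044 = 98.316 mm
Gross irrigation = 98.316 / 0.65 = 151.255 mm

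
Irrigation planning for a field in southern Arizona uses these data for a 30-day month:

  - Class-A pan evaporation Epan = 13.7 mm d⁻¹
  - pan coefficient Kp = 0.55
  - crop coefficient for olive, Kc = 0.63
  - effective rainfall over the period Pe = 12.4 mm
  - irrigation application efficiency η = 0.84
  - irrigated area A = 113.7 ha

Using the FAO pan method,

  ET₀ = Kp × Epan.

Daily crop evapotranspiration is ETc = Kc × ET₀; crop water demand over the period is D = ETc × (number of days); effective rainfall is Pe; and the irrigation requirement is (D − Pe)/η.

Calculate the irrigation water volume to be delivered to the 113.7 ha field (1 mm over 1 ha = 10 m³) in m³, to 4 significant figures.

ET₀ = 0.55 × 13.7 = 7.5350 mm/d
ETc = Kc × ET₀ = 0.63 × 7.5350 = 4.7471 mm/d
Crop demand D = ETc × 30 d = 4.7471 × 30 = 142.413 mm
D − Pe = 142.413 − 12.4 = 130.013 mm
Gross irrigation = 130.013 / 0.84 = 154.777 mm
Volume = 154.777 mm × 113.7 ha × 10 = 175981.4 m³

176000 m³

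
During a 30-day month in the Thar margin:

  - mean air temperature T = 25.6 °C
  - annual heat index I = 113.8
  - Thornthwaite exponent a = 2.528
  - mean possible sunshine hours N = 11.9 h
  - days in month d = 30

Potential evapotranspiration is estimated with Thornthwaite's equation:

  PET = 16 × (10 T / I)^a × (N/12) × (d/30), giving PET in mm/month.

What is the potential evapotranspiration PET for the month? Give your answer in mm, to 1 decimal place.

123.2 mm

10T/I = 10 × 25.6 / 113.8 = 2.2496
(10T/I)^a = 2.2496^2.528 = 7.7647
Uncorrected PET = 16 × 7.7647 = 124.235 mm
Correction = (N/12)(d/30) = (11.9/12)(30/30) = 0.9917
PET = 124.235 × 0.9917 = 123.204 mm/month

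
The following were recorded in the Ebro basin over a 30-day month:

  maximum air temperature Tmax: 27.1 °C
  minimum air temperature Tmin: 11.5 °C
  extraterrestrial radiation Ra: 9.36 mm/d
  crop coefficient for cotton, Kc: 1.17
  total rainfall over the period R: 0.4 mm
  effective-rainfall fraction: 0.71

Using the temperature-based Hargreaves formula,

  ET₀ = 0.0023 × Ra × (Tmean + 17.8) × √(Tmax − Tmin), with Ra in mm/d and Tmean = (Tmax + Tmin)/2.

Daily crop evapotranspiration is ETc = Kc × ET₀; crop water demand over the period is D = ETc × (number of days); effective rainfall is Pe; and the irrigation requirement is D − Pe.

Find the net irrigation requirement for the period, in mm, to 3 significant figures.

110 mm

Tmean = (27.1 + 11.5)/2 = 19.30 °C
ET₀ = 0.0023 × 9.36 × (19.30 + 17.8) × √15.6 = 0.0023 × 9.36 × 37.10 × 3.9497 = 3.1546 mm/d
ETc = Kc × ET₀ = 1.17 × 3.1546 = 3.6909 mm/d
Crop demand D = ETc × 30 d = 3.6909 × 30 = 110.727 mm
Pe = 0.71 × 0.4 = 0.284 mm
D − Pe = 110.727 − 0.284 = 110.443 mm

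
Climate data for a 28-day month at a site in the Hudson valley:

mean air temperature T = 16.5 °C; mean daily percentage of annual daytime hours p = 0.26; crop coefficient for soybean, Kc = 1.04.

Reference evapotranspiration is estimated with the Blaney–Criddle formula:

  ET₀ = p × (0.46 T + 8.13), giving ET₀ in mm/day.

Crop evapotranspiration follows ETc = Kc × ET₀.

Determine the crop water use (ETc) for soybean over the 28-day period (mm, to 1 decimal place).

119.0 mm

ET₀ = 0.26 × (0.46 × 16.5 + 8.13) = 0.26 × 15.720 = 4.0872 mm/d
ETc = Kc × ET₀ = 1.04 × 4.0872 = 4.2507 mm/d
Over 28 days: 4.2507 × 28 = 119.020 mm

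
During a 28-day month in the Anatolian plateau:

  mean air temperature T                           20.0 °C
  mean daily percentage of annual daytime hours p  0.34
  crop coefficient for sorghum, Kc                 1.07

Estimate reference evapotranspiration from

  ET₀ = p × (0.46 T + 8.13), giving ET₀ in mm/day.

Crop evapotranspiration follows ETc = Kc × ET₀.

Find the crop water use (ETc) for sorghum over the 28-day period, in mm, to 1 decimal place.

ET₀ = 0.34 × (0.46 × 20.0 + 8.13) = 0.34 × 17.330 = 5.8922 mm/d
ETc = Kc × ET₀ = 1.07 × 5.8922 = 6.3047 mm/d
Over 28 days: 6.3047 × 28 = 176.532 mm

176.5 mm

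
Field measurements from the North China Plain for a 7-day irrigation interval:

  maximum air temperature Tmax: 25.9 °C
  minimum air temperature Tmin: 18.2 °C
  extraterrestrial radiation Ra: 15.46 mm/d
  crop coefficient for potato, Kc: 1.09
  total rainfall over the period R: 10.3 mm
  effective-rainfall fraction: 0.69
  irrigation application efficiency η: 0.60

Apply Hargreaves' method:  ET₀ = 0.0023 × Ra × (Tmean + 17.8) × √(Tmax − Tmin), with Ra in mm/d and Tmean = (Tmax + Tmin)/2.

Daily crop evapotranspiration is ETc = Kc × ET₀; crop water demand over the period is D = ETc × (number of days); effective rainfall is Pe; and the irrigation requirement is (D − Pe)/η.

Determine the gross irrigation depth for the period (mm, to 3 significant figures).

38.2 mm

Tmean = (25.9 + 18.2)/2 = 22.05 °C
ET₀ = 0.0023 × 15.46 × (22.05 + 17.8) × √7.7 = 0.0023 × 15.46 × 39.85 × 2.7749 = 3.9320 mm/d
ETc = Kc × ET₀ = 1.09 × 3.9320 = 4.2859 mm/d
Crop demand D = ETc × 7 d = 4.2859 × 7 = 30.001 mm
Pe = 0.69 × 10.3 = 7.107 mm
D − Pe = 30.001 − 7.107 = 22.894 mm
Gross irrigation = 22.894 / 0.60 = 38.157 mm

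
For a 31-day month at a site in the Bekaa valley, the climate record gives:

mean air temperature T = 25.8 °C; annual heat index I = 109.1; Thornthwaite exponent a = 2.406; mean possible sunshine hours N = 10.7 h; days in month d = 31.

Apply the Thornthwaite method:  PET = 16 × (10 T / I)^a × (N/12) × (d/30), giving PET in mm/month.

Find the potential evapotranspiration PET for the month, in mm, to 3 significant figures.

10T/I = 10 × 25.8 / 109.1 = 2.3648
(10T/I)^a = 2.3648^2.406 = 7.9314
Uncorrected PET = 16 × 7.9314 = 126.902 mm
Correction = (N/12)(d/30) = (10.7/12)(31/30) = 0.9214
PET = 126.902 × 0.9214 = 116.928 mm/month

117 mm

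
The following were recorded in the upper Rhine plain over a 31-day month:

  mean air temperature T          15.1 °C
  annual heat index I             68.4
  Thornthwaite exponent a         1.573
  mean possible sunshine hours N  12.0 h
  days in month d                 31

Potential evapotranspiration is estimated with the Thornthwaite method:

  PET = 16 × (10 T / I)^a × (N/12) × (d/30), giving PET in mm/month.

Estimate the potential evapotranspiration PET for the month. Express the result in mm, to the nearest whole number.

57 mm

10T/I = 10 × 15.1 / 68.4 = 2.2076
(10T/I)^a = 2.2076^1.573 = 3.4753
Uncorrected PET = 16 × 3.4753 = 55.605 mm
Correction = (N/12)(d/30) = (12.0/12)(31/30) = 1.0333
PET = 55.605 × 1.0333 = 57.457 mm/month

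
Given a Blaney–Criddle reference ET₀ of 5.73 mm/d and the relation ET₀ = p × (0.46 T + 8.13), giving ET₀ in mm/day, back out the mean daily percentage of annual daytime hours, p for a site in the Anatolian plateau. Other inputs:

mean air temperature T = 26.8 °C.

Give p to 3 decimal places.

p = ET₀ / (0.46 T + 8.13) = 5.73 / (0.46 × 26.8 + 8.13) = 5.73 / 20.458 = 0.2801

0.280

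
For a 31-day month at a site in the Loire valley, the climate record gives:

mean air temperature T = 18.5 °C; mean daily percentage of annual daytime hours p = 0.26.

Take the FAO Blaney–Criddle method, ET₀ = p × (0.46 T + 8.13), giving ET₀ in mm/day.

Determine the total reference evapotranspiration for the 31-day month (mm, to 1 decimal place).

134.1 mm

ET₀ = 0.26 × (0.46 × 18.5 + 8.13) = 0.26 × 16.640 = 4.3264 mm/d
Monthly total = 4.3264 × 31 = 134.118 mm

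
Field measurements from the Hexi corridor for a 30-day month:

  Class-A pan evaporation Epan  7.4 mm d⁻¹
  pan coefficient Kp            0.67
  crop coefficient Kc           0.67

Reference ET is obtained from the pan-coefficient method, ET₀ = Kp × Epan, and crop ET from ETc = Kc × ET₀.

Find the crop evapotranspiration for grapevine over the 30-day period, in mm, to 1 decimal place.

ET₀ = 0.67 × 7.4 = 4.9580 mm/d
ETc = Kc × ET₀ = 0.67 × 4.9580 = 3.3219 mm/d
Over 30 days: 3.3219 × 30 = 99.657 mm

99.7 mm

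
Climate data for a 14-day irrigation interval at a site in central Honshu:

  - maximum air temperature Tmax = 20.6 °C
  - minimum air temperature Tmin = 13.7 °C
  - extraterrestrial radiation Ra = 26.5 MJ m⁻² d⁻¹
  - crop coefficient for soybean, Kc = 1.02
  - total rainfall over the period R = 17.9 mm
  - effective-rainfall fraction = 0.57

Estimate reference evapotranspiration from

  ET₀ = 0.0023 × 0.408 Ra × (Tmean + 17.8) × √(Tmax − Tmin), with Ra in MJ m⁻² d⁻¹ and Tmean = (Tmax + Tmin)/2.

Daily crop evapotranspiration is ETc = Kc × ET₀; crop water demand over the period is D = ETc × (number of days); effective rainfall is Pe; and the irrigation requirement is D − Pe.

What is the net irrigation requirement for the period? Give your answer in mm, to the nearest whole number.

22 mm

Tmean = (20.6 + 13.7)/2 = 17.15 °C
0.408 Ra = 0.408 × 26.5 = 10.8120 mm/d equivalent
ET₀ = 0.0023 × 10.8120 × (17.15 + 17.8) × √6.9 = 0.0023 × 10.8120 × 34.95 × 2.6268 = 2.2830 mm/d
ETc = Kc × ET₀ = 1.02 × 2.2830 = 2.3287 mm/d
Crop demand D = ETc × 14 d = 2.3287 × 14 = 32.602 mm
Pe = 0.57 × 17.9 = 10.203 mm
D − Pe = 32.602 − 10.203 = 22.399 mm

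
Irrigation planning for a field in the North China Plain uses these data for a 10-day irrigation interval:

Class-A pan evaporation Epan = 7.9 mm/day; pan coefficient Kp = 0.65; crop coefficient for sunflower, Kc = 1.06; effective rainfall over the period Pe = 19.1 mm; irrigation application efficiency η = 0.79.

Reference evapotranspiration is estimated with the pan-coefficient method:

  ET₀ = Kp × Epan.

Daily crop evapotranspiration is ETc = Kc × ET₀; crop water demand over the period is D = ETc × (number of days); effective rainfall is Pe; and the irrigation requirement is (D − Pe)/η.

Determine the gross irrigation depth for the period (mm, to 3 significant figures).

ET₀ = 0.65 × 7.9 = 5.1350 mm/d
ETc = Kc × ET₀ = 1.06 × 5.1350 = 5.4431 mm/d
Crop demand D = ETc × 10 d = 5.4431 × 10 = 54.431 mm
D − Pe = 54.431 − 19.1 = 35.331 mm
Gross irrigation = 35.331 / 0.79 = 44.723 mm

44.7 mm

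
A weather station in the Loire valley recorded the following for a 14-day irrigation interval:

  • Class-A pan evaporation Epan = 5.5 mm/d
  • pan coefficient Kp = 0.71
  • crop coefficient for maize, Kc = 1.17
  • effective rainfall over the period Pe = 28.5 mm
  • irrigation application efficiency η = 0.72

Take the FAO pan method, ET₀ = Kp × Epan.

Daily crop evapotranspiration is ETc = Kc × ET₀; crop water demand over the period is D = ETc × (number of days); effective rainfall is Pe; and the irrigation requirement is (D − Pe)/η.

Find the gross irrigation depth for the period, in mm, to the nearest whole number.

49 mm

ET₀ = 0.71 × 5.5 = 3.9050 mm/d
ETc = Kc × ET₀ = 1.17 × 3.9050 = 4.5689 mm/d
Crop demand D = ETc × 14 d = 4.5689 × 14 = 63.965 mm
D − Pe = 63.965 − 28.5 = 35.465 mm
Gross irrigation = 35.465 / 0.72 = 49.257 mm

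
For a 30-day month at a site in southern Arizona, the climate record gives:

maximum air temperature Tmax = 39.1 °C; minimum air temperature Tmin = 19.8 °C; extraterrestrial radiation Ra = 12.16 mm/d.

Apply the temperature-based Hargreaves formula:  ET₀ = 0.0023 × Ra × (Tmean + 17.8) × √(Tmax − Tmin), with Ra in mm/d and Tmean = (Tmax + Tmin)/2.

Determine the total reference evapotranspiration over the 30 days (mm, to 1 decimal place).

Tmean = (39.1 + 19.8)/2 = 29.45 °C
ET₀ = 0.0023 × 12.16 × (29.45 + 17.8) × √19.3 = 0.0023 × 12.16 × 47.25 × 4.3932 = 5.8056 mm/d
Over 30 days: 5.8056 × 30 = 174.168 mm

174.2 mm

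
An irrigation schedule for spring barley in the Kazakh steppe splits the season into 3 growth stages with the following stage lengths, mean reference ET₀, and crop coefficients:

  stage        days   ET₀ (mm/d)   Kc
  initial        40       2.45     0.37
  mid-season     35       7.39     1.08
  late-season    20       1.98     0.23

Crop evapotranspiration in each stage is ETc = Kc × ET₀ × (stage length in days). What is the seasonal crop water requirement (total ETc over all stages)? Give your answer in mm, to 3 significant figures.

325 mm

initial: 0.37 × 2.45 × 40 = 36.26 mm
mid-season: 1.08 × 7.39 × 35 = 279.34 mm
late-season: 0.23 × 1.98 × 20 = 9.11 mm
Seasonal total = 324.71 mm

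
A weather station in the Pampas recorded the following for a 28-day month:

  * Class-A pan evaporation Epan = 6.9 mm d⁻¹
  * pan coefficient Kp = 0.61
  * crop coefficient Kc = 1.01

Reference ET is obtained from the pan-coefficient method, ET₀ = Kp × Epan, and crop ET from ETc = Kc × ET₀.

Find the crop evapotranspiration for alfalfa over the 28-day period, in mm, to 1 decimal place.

119.0 mm

ET₀ = 0.61 × 6.9 = 4.2090 mm/d
ETc = Kc × ET₀ = 1.01 × 4.2090 = 4.2511 mm/d
Over 28 days: 4.2511 × 28 = 119.031 mm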